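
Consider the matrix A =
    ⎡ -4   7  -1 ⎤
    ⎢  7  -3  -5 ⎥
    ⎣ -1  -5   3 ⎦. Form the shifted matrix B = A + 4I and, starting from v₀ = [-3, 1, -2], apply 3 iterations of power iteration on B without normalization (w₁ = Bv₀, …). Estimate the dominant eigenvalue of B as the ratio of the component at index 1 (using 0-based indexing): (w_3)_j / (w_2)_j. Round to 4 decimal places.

B = A + 4I has rows (0, 7, -1); (7, 1, -5); (-1, -5, 7)
w1 = Bv₀ = (0·(-3) + 7·1 + (-1)·(-2); 7·(-3) + 1·1 + (-5)·(-2); (-1)·(-3) + (-5)·1 + 7·(-2)) = (9, -10, -16)
w2 = Bw1 = (0·9 + 7·(-10) + (-1)·(-16); 7·9 + 1·(-10) + (-5)·(-16); (-1)·9 + (-5)·(-10) + 7·(-16)) = (-54, 133, -71)
w3 = Bw2 = (1002, 110, -1108)
Ratio: 110/133 = 0.8271

μ ≈ 0.8271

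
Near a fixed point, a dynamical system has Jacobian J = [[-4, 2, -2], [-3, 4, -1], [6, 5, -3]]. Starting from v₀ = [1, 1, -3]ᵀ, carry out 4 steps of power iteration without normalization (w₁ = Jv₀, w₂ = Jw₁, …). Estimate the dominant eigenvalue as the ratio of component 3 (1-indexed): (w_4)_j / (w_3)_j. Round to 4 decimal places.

λ ≈ -8.1000

w1 = Jv₀ = ((-4)·1 + 2·1 + (-2)·(-3); (-3)·1 + 4·1 + (-1)·(-3); 6·1 + 5·1 + (-3)·(-3)) = (4, 4, 20)
w2 = Jw1 = ((-4)·4 + 2·4 + (-2)·20; (-3)·4 + 4·4 + (-1)·20; 6·4 + 5·4 + (-3)·20) = (-48, -16, -16)
w3 = Jw2 = (192, 96, -320)
w4 = Jw3 = (64, 128, 2592)
Ratio at component: 2592 / -320 = -8.1000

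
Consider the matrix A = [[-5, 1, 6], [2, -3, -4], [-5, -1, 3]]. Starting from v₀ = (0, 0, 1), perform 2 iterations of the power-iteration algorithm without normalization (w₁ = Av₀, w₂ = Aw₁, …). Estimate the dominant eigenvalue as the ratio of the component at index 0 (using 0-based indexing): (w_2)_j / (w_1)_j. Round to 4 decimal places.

λ ≈ -2.6667

w1 = Av₀ = (6, -4, 3)
w2 = Aw1 = (-16, 12, -17)
Ratio at component: -16 / 6 = -2.6667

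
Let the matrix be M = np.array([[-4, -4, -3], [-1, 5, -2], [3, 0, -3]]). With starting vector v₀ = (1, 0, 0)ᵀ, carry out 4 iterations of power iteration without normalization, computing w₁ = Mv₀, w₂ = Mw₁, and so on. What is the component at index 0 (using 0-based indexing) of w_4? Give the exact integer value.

w1 = Mv₀ = (-4, -1, 3)
w2 = Mw1 = (11, -7, -21)
w3 = Mw2 = (47, -4, 96)
w4 = Mw3 = (-460, -259, -147)
The requested component of w4 is -460.

-460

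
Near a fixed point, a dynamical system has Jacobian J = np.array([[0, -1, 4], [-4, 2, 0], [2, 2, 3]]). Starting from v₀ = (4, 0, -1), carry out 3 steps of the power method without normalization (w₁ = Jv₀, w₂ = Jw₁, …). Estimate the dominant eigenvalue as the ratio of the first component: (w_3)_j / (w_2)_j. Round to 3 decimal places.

-2.333

w1 = Jv₀ = (0·4 + (-1)·0 + 4·(-1); (-4)·4 + 2·0 + 0·(-1); 2·4 + 2·0 + 3·(-1)) = (-4, -16, 5)
w2 = Jw1 = (0·(-4) + (-1)·(-16) + 4·5; (-4)·(-4) + 2·(-16) + 0·5; 2·(-4) + 2·(-16) + 3·5) = (36, -16, -25)
w3 = Jw2 = (-84, -176, -35)
Ratio at component: -84 / 36 = -2.333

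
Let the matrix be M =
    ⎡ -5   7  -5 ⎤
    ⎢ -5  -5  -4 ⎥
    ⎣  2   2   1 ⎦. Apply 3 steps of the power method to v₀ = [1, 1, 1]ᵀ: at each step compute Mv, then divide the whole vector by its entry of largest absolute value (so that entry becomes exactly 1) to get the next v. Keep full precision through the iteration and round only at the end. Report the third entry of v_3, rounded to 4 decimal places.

-0.1009

Mv0 = (-3.00000, -14.00000, 5.00000); divide by -14.00000 → v1 = (0.21429, 1.00000, -0.35714)
Mv1 = (7.71429, -4.64286, 2.07143); divide by 7.71429 → v2 = (1.00000, -0.60185, 0.26852)
Mv2 = (-10.55556, -3.06481, 1.06481); divide by -10.55556 → v3 = (1.00000, 0.29035, -0.10088)
Requested entry of v3: -115/1140 = -0.1009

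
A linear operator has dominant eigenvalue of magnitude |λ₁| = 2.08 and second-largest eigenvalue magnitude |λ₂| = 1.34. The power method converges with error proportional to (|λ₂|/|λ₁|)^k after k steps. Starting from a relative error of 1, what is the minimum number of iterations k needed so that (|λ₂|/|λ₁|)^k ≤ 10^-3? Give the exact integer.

|λ₂/λ₁| = 1.34/2.08 = 0.64423
Need k ≥ ln(10^-3) / ln(0.64423) = -6.9078 / -0.4397 ≈ 15.710
Smallest integer k satisfying the bound: 16

16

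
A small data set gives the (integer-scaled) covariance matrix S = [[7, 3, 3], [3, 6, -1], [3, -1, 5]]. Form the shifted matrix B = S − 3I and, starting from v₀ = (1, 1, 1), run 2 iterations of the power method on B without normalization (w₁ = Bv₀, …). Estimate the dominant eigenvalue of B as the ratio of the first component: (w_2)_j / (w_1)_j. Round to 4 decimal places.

6.7000

B = S − 3I has rows (4, 3, 3); (3, 3, -1); (3, -1, 2)
w1 = Bv₀ = (10, 5, 4)
w2 = Bw1 = (67, 41, 33)
Ratio: 67/10 = 6.7000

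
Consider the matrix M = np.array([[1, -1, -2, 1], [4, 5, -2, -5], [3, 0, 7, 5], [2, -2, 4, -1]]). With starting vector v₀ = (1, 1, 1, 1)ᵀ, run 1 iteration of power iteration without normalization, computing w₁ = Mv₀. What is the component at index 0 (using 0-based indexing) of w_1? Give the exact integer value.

-1

w1 = Mv₀ = (1·1 + (-1)·1 + (-2)·1 + 1·1; 4·1 + 5·1 + (-2)·1 + (-5)·1; 3·1 + 0·1 + 7·1 + 5·1; 2·1 + (-2)·1 + 4·1 + (-1)·1) = (-1, 2, 15, 3)
The requested component of w1 is -1.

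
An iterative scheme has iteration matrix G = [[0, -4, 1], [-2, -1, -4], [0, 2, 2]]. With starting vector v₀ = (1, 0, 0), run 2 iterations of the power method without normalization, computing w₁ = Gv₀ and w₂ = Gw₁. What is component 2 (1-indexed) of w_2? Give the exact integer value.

2

w1 = Gv₀ = (0·1 + (-4)·0 + 1·0; (-2)·1 + (-1)·0 + (-4)·0; 0·1 + 2·0 + 2·0) = (0, -2, 0)
w2 = Gw1 = (0·0 + (-4)·(-2) + 1·0; (-2)·0 + (-1)·(-2) + (-4)·0; 0·0 + 2·(-2) + 2·0) = (8, 2, -4)
The requested component of w2 is 2.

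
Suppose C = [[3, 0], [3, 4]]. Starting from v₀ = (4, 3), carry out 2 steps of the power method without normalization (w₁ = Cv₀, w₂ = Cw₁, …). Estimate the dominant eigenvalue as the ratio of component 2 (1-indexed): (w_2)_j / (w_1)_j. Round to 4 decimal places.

w1 = Cv₀ = (12, 24)
w2 = Cw1 = (36, 132)
Ratio at component: 132 / 24 = 5.5000

λ ≈ 5.5000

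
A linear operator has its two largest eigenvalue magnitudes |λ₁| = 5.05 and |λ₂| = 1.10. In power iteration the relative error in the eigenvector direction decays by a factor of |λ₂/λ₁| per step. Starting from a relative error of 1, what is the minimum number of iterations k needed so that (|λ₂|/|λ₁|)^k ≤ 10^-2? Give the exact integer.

4

|λ₂/λ₁| = 1.10/5.05 = 0.21782
Need k ≥ ln(10^-2) / ln(0.21782) = -4.6052 / -1.5241 ≈ 3.022
Smallest integer k satisfying the bound: 4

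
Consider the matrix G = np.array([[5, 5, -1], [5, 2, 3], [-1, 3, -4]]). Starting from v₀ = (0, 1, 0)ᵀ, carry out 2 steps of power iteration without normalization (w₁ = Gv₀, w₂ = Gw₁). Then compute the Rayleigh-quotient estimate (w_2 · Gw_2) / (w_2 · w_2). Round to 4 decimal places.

w1 = Gv₀ = (5·0 + 5·1 + (-1)·0; 5·0 + 2·1 + 3·0; (-1)·0 + 3·1 + (-4)·0) = (5, 2, 3)
w2 = Gw1 = (5·5 + 5·2 + (-1)·3; 5·5 + 2·2 + 3·3; (-1)·5 + 3·2 + (-4)·3) = (32, 38, -11)
Gw2 = (361, 203, 126)
w2·Gw2 = 32·361 + 38·203 + (-11)·126 = 17880; w2·w2 = 32·32 + 38·38 + (-11)·(-11) = 2589
λ ≈ 17880/2589 = 6.9061

6.9061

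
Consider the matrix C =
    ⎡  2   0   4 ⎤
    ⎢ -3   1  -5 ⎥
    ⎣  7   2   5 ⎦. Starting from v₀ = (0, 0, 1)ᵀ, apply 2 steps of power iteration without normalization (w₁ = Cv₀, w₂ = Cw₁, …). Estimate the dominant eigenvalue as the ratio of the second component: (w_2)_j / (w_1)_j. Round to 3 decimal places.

λ ≈ 8.400

w1 = Cv₀ = (4, -5, 5)
w2 = Cw1 = (28, -42, 43)
Ratio at component: -42 / -5 = 8.400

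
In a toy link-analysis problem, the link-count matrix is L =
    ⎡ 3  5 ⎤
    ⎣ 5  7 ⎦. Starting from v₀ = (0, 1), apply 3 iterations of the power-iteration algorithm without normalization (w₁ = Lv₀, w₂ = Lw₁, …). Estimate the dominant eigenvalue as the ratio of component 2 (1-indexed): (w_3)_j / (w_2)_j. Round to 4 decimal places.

10.3784

w1 = Lv₀ = (5, 7)
w2 = Lw1 = (50, 74)
w3 = Lw2 = (520, 768)
Ratio at component: 768 / 74 = 10.3784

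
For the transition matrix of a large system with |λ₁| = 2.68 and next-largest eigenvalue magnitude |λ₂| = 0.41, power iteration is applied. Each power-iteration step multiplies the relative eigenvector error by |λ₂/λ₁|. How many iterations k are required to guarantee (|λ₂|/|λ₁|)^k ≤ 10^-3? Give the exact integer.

4

|λ₂/λ₁| = 0.41/2.68 = 0.15299
Need k ≥ ln(10^-3) / ln(0.15299) = -6.9078 / -1.8774 ≈ 3.679
Smallest integer k satisfying the bound: 4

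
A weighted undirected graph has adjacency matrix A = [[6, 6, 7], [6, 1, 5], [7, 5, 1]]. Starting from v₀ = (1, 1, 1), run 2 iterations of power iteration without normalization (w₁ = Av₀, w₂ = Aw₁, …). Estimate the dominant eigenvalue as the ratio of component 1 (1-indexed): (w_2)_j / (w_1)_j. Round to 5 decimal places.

w1 = Av₀ = (6·1 + 6·1 + 7·1; 6·1 + 1·1 + 5·1; 7·1 + 5·1 + 1·1) = (19, 12, 13)
w2 = Aw1 = (6·19 + 6·12 + 7·13; 6·19 + 1·12 + 5·13; 7·19 + 5·12 + 1·13) = (277, 191, 206)
Ratio at component: 277 / 19 = 14.57895

λ ≈ 14.57895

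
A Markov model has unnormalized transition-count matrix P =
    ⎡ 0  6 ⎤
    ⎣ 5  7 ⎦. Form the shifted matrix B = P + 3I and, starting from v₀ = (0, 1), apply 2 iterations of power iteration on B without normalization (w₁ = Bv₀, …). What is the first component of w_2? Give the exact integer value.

B = P + 3I has rows (3, 6); (5, 10)
w1 = Bv₀ = (3·0 + 6·1; 5·0 + 10·1) = (6, 10)
w2 = Bw1 = (3·6 + 6·10; 5·6 + 10·10) = (78, 130)
Requested component of w2: 78

78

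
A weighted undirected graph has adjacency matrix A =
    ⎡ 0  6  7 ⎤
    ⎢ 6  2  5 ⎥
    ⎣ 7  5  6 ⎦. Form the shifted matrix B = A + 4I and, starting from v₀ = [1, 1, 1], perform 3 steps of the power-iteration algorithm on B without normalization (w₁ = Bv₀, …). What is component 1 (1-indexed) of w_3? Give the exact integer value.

6148

B = A + 4I has rows (4, 6, 7); (6, 6, 5); (7, 5, 10)
w1 = Bv₀ = (4·1 + 6·1 + 7·1; 6·1 + 6·1 + 5·1; 7·1 + 5·1 + 10·1) = (17, 17, 22)
w2 = Bw1 = (4·17 + 6·17 + 7·22; 6·17 + 6·17 + 5·22; 7·17 + 5·17 + 10·22) = (324, 314, 424)
w3 = Bw2 = (6148, 5948, 8078)
Requested component of w3: 6148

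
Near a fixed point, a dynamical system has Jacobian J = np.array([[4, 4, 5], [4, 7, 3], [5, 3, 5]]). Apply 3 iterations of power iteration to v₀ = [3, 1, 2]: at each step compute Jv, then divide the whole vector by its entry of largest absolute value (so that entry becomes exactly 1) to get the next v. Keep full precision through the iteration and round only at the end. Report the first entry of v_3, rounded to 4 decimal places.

0.9194

Jv0 = (26.00000, 25.00000, 28.00000); divide by 28.00000 → v1 = (0.92857, 0.89286, 1.00000)
Jv1 = (12.28571, 12.96429, 12.32143); divide by 12.96429 → v2 = (0.94766, 1.00000, 0.95041)
Jv2 = (12.54270, 13.64187, 12.49036); divide by 13.64187 → v3 = (0.91943, 1.00000, 0.91559)
Requested entry of v3: 4553/4952 = 0.9194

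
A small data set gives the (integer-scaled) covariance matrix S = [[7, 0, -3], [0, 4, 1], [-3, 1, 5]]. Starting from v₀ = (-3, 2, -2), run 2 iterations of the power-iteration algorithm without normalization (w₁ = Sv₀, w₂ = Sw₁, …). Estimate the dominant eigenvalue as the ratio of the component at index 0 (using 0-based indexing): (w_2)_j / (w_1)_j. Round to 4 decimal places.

λ ≈ 7.2000

w1 = Sv₀ = (-15, 6, 1)
w2 = Sw1 = (-108, 25, 56)
Ratio at component: -108 / -15 = 7.2000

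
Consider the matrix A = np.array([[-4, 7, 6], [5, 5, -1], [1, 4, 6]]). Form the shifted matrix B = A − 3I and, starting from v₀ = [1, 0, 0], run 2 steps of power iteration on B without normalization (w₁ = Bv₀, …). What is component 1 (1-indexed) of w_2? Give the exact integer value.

B = A − 3I has rows (-7, 7, 6); (5, 2, -1); (1, 4, 3)
w1 = Bv₀ = (-7, 5, 1)
w2 = Bw1 = (90, -26, 16)
Requested component of w2: 90

90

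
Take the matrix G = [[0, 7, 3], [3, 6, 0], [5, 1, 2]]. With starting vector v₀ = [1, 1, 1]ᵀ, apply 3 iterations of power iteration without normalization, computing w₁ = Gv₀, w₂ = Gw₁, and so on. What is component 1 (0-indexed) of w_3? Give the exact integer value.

w1 = Gv₀ = (10, 9, 8)
w2 = Gw1 = (87, 84, 75)
w3 = Gw2 = (813, 765, 669)
The requested component of w3 is 765.

765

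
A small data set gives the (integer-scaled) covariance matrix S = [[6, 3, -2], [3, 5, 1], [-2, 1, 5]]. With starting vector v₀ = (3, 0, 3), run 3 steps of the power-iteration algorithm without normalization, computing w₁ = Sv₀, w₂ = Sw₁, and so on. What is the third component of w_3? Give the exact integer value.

w1 = Sv₀ = (6·3 + 3·0 + (-2)·3; 3·3 + 5·0 + 1·3; (-2)·3 + 1·0 + 5·3) = (12, 12, 9)
w2 = Sw1 = (6·12 + 3·12 + (-2)·9; 3·12 + 5·12 + 1·9; (-2)·12 + 1·12 + 5·9) = (90, 105, 33)
w3 = Sw2 = (789, 828, 90)
The requested component of w3 is 90.

90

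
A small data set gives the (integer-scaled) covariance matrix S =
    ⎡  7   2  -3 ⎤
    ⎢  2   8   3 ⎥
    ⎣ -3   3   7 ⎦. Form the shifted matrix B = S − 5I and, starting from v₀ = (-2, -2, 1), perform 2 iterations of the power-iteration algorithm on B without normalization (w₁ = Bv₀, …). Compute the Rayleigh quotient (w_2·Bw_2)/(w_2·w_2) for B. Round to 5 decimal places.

B = S − 5I has rows (2, 2, -3); (2, 3, 3); (-3, 3, 2)
w1 = Bv₀ = (-11, -7, 2)
w2 = Bw1 = (-42, -37, 16)
Bw2 = (-206, -147, 47)
w2·Bw2 = 14843; w2·w2 = 3389; μ ≈ 14843/3389 = 4.37976

μ ≈ 4.37976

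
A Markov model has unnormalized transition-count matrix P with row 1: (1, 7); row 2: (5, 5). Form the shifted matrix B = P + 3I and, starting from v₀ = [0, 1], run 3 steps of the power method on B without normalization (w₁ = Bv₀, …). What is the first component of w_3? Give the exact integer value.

B = P + 3I has rows (4, 7); (5, 8)
w1 = Bv₀ = (7, 8)
w2 = Bw1 = (84, 99)
w3 = Bw2 = (1029, 1212)
Requested component of w3: 1029

1029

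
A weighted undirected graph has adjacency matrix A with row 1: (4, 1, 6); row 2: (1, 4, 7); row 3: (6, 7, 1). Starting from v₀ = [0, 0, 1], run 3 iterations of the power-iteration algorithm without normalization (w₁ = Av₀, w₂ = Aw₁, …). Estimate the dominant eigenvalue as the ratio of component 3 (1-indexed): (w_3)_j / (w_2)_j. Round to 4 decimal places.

w1 = Av₀ = (4·0 + 1·0 + 6·1; 1·0 + 4·0 + 7·1; 6·0 + 7·0 + 1·1) = (6, 7, 1)
w2 = Aw1 = (4·6 + 1·7 + 6·1; 1·6 + 4·7 + 7·1; 6·6 + 7·7 + 1·1) = (37, 41, 86)
w3 = Aw2 = (705, 803, 595)
Ratio at component: 595 / 86 = 6.9186

6.9186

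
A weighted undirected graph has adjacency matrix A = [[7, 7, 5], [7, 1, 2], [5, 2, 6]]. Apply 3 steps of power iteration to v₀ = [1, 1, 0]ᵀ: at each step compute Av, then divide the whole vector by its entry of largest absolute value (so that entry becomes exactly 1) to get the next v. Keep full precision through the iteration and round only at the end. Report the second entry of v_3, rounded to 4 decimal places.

0.6061

Av0 = (14.00000, 8.00000, 7.00000); divide by 14.00000 → v1 = (1.00000, 0.57143, 0.50000)
Av1 = (13.50000, 8.57143, 9.14286); divide by 13.50000 → v2 = (1.00000, 0.63492, 0.67725)
Av2 = (14.83069, 8.98942, 10.33333); divide by 14.83069 → v3 = (1.00000, 0.60614, 0.69675)
Requested entry of v3: 1699/2803 = 0.6061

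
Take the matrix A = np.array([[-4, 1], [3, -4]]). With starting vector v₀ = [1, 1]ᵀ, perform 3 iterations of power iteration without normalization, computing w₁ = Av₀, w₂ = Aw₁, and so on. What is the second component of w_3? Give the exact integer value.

w1 = Av₀ = ((-4)·1 + 1·1; 3·1 + (-4)·1) = (-3, -1)
w2 = Aw1 = ((-4)·(-3) + 1·(-1); 3·(-3) + (-4)·(-1)) = (11, -5)
w3 = Aw2 = (-49, 53)
The requested component of w3 is 53.

53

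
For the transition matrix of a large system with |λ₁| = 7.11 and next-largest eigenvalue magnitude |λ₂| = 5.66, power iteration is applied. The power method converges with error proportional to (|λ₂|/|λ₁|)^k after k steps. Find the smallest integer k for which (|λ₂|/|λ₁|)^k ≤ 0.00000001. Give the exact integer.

81

|λ₂/λ₁| = 5.66/7.11 = 0.79606
Need k ≥ ln(0.00000001) / ln(0.79606) = -18.4207 / -0.2281 ≈ 80.765
Smallest integer k satisfying the bound: 81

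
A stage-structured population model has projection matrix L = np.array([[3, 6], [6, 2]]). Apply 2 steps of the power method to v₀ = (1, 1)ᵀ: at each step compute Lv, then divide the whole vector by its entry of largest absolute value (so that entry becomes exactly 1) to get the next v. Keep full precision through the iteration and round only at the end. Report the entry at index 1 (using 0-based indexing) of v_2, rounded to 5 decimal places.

0.93333

Lv0 = (9.000000, 8.000000); divide by 9.000000 → v1 = (1.000000, 0.888889)
Lv1 = (8.333333, 7.777778); divide by 8.333333 → v2 = (1.000000, 0.933333)
Requested entry of v2: 70/75 = 0.93333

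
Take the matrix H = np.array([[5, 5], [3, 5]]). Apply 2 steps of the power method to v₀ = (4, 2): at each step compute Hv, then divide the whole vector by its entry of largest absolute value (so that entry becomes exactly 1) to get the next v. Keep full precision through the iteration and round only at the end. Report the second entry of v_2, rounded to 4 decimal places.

Hv0 = (30.00000, 22.00000); divide by 30.00000 → v1 = (1.00000, 0.73333)
Hv1 = (8.66667, 6.66667); divide by 8.66667 → v2 = (1.00000, 0.76923)
Requested entry of v2: 200/260 = 0.7692

0.7692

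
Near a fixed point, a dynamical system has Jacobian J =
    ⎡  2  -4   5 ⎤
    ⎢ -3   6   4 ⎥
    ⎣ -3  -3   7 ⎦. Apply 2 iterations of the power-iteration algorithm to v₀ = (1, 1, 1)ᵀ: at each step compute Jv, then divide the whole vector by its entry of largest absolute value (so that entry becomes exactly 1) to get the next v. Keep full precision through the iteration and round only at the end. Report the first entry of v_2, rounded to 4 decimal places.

-0.4595

Jv0 = (3.00000, 7.00000, 1.00000); divide by 7.00000 → v1 = (0.42857, 1.00000, 0.14286)
Jv1 = (-2.42857, 5.28571, -3.28571); divide by 5.28571 → v2 = (-0.45946, 1.00000, -0.62162)
Requested entry of v2: -17/37 = -0.4595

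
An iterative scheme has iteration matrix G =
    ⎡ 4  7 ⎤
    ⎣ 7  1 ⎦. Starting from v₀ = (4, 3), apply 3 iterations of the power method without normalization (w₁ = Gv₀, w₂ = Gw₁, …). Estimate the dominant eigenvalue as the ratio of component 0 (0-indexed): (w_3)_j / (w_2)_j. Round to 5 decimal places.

9.56164

w1 = Gv₀ = (37, 31)
w2 = Gw1 = (365, 290)
w3 = Gw2 = (3490, 2845)
Ratio at component: 3490 / 365 = 9.56164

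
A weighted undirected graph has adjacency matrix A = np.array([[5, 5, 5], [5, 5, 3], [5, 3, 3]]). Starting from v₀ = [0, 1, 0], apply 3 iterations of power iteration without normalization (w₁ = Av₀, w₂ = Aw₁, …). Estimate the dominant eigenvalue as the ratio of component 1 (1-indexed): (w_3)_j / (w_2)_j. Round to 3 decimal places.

λ ≈ 13.308

w1 = Av₀ = (5, 5, 3)
w2 = Aw1 = (65, 59, 49)
w3 = Aw2 = (865, 767, 649)
Ratio at component: 865 / 65 = 13.308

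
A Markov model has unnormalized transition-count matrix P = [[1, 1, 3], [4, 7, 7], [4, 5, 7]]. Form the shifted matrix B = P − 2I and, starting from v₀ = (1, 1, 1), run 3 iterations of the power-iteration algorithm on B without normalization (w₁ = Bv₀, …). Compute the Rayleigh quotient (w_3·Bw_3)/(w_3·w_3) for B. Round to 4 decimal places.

B = P − 2I has rows (-1, 1, 3); (4, 5, 7); (4, 5, 5)
w1 = Bv₀ = ((-1)·1 + 1·1 + 3·1; 4·1 + 5·1 + 7·1; 4·1 + 5·1 + 5·1) = (3, 16, 14)
w2 = Bw1 = ((-1)·3 + 1·16 + 3·14; 4·3 + 5·16 + 7·14; 4·3 + 5·16 + 5·14) = (55, 190, 162)
w3 = Bw2 = (621, 2304, 1980)
Bw3 = (7623, 27864, 23904)
w3·Bw3 = 116262459; w3·w3 = 9614457; μ ≈ 116262459/9614457 = 12.0925

12.0925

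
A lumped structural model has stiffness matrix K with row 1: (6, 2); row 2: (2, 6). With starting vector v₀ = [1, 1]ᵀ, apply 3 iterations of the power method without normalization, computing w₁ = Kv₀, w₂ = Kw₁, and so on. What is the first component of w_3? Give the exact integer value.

512

w1 = Kv₀ = (8, 8)
w2 = Kw1 = (64, 64)
w3 = Kw2 = (512, 512)
The requested component of w3 is 512.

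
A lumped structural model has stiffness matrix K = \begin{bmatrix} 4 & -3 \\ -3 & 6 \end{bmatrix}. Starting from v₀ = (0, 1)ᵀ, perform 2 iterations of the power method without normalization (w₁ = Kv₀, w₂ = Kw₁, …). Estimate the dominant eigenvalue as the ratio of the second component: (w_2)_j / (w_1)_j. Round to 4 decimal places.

w1 = Kv₀ = (-3, 6)
w2 = Kw1 = (-30, 45)
Ratio at component: 45 / 6 = 7.5000

7.5000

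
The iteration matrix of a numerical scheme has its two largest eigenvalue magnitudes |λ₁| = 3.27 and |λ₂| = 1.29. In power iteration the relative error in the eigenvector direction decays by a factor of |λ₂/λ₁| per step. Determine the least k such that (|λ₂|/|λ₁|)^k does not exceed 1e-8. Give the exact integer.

20

|λ₂/λ₁| = 1.29/3.27 = 0.39450
Need k ≥ ln(1e-8) / ln(0.39450) = -18.4207 / -0.9301 ≈ 19.804
Smallest integer k satisfying the bound: 20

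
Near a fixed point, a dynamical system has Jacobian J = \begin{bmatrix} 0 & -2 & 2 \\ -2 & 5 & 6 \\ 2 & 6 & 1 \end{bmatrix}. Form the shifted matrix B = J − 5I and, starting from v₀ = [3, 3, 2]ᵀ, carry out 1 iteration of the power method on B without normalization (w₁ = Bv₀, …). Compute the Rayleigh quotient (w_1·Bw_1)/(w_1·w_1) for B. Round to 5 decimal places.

B = J − 5I has rows (-5, -2, 2); (-2, 0, 6); (2, 6, -4)
w1 = Bv₀ = ((-5)·3 + (-2)·3 + 2·2; (-2)·3 + 0·3 + 6·2; 2·3 + 6·3 + (-4)·2) = (-17, 6, 16)
Bw1 = (105, 130, -62)
w1·Bw1 = -1997; w1·w1 = 581; μ ≈ -1997/581 = -3.43718

μ ≈ -3.43718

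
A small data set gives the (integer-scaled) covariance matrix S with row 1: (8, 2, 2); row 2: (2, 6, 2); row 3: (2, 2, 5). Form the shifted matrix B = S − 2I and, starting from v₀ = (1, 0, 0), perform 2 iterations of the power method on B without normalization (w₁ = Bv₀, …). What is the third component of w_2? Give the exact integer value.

B = S − 2I has rows (6, 2, 2); (2, 4, 2); (2, 2, 3)
w1 = Bv₀ = (6, 2, 2)
w2 = Bw1 = (44, 24, 22)
Requested component of w2: 22

22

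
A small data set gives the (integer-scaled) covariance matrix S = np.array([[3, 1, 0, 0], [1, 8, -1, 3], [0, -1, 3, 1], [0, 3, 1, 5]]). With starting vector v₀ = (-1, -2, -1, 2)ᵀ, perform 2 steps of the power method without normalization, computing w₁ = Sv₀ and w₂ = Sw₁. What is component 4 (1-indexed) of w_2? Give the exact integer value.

-14

w1 = Sv₀ = (3·(-1) + 1·(-2) + 0·(-1) + 0·2; 1·(-1) + 8·(-2) + (-1)·(-1) + 3·2; 0·(-1) + (-1)·(-2) + 3·(-1) + 1·2; 0·(-1) + 3·(-2) + 1·(-1) + 5·2) = (-5, -10, 1, 3)
w2 = Sw1 = (3·(-5) + 1·(-10) + 0·1 + 0·3; 1·(-5) + 8·(-10) + (-1)·1 + 3·3; 0·(-5) + (-1)·(-10) + 3·1 + 1·3; 0·(-5) + 3·(-10) + 1·1 + 5·3) = (-25, -77, 16, -14)
The requested component of w2 is -14.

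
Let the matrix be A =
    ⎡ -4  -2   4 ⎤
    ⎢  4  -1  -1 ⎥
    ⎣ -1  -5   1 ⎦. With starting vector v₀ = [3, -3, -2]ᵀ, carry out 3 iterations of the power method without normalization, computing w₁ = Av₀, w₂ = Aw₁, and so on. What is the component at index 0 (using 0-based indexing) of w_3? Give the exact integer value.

w1 = Av₀ = (-14, 17, 10)
w2 = Aw1 = (62, -83, -61)
w3 = Aw2 = (-326, 392, 292)
The requested component of w3 is -326.

-326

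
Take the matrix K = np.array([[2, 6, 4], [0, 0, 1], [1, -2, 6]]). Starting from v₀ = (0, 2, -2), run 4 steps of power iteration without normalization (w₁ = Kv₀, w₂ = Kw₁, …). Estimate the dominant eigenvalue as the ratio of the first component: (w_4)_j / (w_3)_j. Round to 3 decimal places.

w1 = Kv₀ = (4, -2, -16)
w2 = Kw1 = (-68, -16, -88)
w3 = Kw2 = (-584, -88, -564)
w4 = Kw3 = (-3952, -564, -3792)
Ratio at component: -3952 / -584 = 6.767

6.767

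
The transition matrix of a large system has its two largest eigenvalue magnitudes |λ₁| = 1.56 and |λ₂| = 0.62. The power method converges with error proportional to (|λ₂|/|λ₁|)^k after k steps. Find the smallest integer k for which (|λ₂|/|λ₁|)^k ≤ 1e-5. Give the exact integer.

|λ₂/λ₁| = 0.62/1.56 = 0.39744
Need k ≥ ln(1e-5) / ln(0.39744) = -11.5129 / -0.9227 ≈ 12.477
Smallest integer k satisfying the bound: 13

13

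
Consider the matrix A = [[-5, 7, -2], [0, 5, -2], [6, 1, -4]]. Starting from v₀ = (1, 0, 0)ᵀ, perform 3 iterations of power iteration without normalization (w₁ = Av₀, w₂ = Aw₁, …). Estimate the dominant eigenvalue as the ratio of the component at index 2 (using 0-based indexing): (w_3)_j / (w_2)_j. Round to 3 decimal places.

w1 = Av₀ = ((-5)·1 + 7·0 + (-2)·0; 0·1 + 5·0 + (-2)·0; 6·1 + 1·0 + (-4)·0) = (-5, 0, 6)
w2 = Aw1 = ((-5)·(-5) + 7·0 + (-2)·6; 0·(-5) + 5·0 + (-2)·6; 6·(-5) + 1·0 + (-4)·6) = (13, -12, -54)
w3 = Aw2 = (-41, 48, 282)
Ratio at component: 282 / -54 = -5.222

λ ≈ -5.222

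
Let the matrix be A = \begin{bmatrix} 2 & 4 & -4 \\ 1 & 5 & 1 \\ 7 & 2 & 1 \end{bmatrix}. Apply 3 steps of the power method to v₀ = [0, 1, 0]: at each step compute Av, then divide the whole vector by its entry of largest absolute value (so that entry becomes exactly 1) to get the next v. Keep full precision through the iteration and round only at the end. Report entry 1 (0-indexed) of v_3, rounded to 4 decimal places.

Av0 = (4.00000, 5.00000, 2.00000); divide by 5.00000 → v1 = (0.80000, 1.00000, 0.40000)
Av1 = (4.00000, 6.20000, 8.00000); divide by 8.00000 → v2 = (0.50000, 0.77500, 1.00000)
Av2 = (0.10000, 5.37500, 6.05000); divide by 6.05000 → v3 = (0.01653, 0.88843, 1.00000)
Requested entry of v3: 215/242 = 0.8884

0.8884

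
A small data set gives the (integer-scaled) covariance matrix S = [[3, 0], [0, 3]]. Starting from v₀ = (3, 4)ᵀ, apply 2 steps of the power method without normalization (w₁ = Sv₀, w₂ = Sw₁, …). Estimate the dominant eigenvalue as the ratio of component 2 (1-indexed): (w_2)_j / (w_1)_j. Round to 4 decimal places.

3.0000

w1 = Sv₀ = (9, 12)
w2 = Sw1 = (27, 36)
Ratio at component: 36 / 12 = 3.0000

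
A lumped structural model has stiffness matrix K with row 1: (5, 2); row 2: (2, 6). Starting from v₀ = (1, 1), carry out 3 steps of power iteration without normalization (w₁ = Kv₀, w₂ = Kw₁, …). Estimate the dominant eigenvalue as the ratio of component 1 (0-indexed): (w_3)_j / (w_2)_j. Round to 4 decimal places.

λ ≈ 7.6452

w1 = Kv₀ = (5·1 + 2·1; 2·1 + 6·1) = (7, 8)
w2 = Kw1 = (5·7 + 2·8; 2·7 + 6·8) = (51, 62)
w3 = Kw2 = (379, 474)
Ratio at component: 474 / 62 = 7.6452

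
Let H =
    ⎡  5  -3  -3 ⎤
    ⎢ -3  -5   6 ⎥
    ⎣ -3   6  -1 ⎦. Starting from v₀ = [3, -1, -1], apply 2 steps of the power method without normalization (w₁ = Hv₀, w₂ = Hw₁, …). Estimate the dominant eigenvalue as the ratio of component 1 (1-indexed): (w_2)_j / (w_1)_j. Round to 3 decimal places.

λ ≈ 8.429

w1 = Hv₀ = (5·3 + (-3)·(-1) + (-3)·(-1); (-3)·3 + (-5)·(-1) + 6·(-1); (-3)·3 + 6·(-1) + (-1)·(-1)) = (21, -10, -14)
w2 = Hw1 = (5·21 + (-3)·(-10) + (-3)·(-14); (-3)·21 + (-5)·(-10) + 6·(-14); (-3)·21 + 6·(-10) + (-1)·(-14)) = (177, -97, -109)
Ratio at component: 177 / 21 = 8.429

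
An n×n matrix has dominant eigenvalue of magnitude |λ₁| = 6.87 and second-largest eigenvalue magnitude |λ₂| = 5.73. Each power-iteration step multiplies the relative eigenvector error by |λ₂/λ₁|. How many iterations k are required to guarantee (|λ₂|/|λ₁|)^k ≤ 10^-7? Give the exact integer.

89

|λ₂/λ₁| = 5.73/6.87 = 0.83406
Need k ≥ ln(10^-7) / ln(0.83406) = -16.1181 / -0.1814 ≈ 88.830
Smallest integer k satisfying the bound: 89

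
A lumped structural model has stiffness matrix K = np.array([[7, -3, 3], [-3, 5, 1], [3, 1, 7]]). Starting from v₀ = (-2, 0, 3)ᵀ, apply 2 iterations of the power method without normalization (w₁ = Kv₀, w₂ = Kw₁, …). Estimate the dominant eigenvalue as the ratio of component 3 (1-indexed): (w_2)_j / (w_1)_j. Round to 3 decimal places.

6.600

w1 = Kv₀ = (7·(-2) + (-3)·0 + 3·3; (-3)·(-2) + 5·0 + 1·3; 3·(-2) + 1·0 + 7·3) = (-5, 9, 15)
w2 = Kw1 = (7·(-5) + (-3)·9 + 3·15; (-3)·(-5) + 5·9 + 1·15; 3·(-5) + 1·9 + 7·15) = (-17, 75, 99)
Ratio at component: 99 / 15 = 6.600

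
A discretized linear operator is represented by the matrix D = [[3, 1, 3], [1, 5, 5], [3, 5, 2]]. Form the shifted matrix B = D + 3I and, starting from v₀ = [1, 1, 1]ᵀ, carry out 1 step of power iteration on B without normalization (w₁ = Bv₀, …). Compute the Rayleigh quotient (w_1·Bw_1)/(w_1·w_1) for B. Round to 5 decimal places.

μ ≈ 12.67312

B = D + 3I has rows (6, 1, 3); (1, 8, 5); (3, 5, 5)
w1 = Bv₀ = (6·1 + 1·1 + 3·1; 1·1 + 8·1 + 5·1; 3·1 + 5·1 + 5·1) = (10, 14, 13)
Bw1 = (113, 187, 165)
w1·Bw1 = 5893; w1·w1 = 465; μ ≈ 5893/465 = 12.67312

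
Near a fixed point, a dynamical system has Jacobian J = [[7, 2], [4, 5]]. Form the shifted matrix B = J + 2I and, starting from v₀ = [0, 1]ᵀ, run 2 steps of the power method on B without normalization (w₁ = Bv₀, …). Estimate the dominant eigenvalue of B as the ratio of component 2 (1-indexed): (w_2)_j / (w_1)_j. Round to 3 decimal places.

B = J + 2I has rows (9, 2); (4, 7)
w1 = Bv₀ = (2, 7)
w2 = Bw1 = (32, 57)
Ratio: 57/7 = 8.143

μ ≈ 8.143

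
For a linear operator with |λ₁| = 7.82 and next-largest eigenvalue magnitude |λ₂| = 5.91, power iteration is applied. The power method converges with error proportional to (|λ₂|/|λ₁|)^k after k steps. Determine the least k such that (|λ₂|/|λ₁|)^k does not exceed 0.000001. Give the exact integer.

50

|λ₂/λ₁| = 5.91/7.82 = 0.75575
Need k ≥ ln(0.000001) / ln(0.75575) = -13.8155 / -0.2800 ≈ 49.334
Smallest integer k satisfying the bound: 50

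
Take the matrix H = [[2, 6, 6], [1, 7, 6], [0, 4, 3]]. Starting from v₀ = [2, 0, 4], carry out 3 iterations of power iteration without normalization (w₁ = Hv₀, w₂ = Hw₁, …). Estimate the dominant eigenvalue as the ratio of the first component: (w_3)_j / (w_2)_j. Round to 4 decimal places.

λ ≈ 10.9155

w1 = Hv₀ = (2·2 + 6·0 + 6·4; 1·2 + 7·0 + 6·4; 0·2 + 4·0 + 3·4) = (28, 26, 12)
w2 = Hw1 = (2·28 + 6·26 + 6·12; 1·28 + 7·26 + 6·12; 0·28 + 4·26 + 3·12) = (284, 282, 140)
w3 = Hw2 = (3100, 3098, 1548)
Ratio at component: 3100 / 284 = 10.9155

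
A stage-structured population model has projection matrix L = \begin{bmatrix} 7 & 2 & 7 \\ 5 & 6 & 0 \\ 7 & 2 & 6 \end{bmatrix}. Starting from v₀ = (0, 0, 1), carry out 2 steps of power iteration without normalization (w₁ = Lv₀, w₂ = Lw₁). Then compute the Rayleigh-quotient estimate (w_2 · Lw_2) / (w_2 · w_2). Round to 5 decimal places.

λ ≈ 14.65555

w1 = Lv₀ = (7·0 + 2·0 + 7·1; 5·0 + 6·0 + 0·1; 7·0 + 2·0 + 6·1) = (7, 0, 6)
w2 = Lw1 = (7·7 + 2·0 + 7·6; 5·7 + 6·0 + 0·6; 7·7 + 2·0 + 6·6) = (91, 35, 85)
Lw2 = (1302, 665, 1217)
w2·Lw2 = 91·1302 + 35·665 + 85·1217 = 245202; w2·w2 = 91·91 + 35·35 + 85·85 = 16731
λ ≈ 245202/16731 = 14.65555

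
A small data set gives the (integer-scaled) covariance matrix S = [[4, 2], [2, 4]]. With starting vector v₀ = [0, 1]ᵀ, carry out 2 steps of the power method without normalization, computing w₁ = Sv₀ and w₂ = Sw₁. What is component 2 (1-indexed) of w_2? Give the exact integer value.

20

w1 = Sv₀ = (2, 4)
w2 = Sw1 = (16, 20)
The requested component of w2 is 20.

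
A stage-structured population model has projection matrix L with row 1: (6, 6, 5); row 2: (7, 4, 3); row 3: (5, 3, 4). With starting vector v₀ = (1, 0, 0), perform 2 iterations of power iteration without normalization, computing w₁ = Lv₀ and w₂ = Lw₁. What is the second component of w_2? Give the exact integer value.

w1 = Lv₀ = (6·1 + 6·0 + 5·0; 7·1 + 4·0 + 3·0; 5·1 + 3·0 + 4·0) = (6, 7, 5)
w2 = Lw1 = (6·6 + 6·7 + 5·5; 7·6 + 4·7 + 3·5; 5·6 + 3·7 + 4·5) = (103, 85, 71)
The requested component of w2 is 85.

85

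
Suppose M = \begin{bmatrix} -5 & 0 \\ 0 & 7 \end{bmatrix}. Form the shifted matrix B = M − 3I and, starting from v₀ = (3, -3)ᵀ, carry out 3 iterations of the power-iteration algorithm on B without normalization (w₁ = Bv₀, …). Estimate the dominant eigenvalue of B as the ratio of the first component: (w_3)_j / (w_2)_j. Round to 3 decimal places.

B = M − 3I has rows (-8, 0); (0, 4)
w1 = Bv₀ = ((-8)·3 + 0·(-3); 0·3 + 4·(-3)) = (-24, -12)
w2 = Bw1 = ((-8)·(-24) + 0·(-12); 0·(-24) + 4·(-12)) = (192, -48)
w3 = Bw2 = (-1536, -192)
Ratio: -1536/192 = -8.000

μ ≈ -8.000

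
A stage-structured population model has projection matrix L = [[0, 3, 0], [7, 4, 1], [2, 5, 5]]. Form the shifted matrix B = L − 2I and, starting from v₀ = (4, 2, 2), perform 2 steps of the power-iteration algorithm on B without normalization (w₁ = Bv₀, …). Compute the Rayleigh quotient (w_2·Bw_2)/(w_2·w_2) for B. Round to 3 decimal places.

μ ≈ 5.464

B = L − 2I has rows (-2, 3, 0); (7, 2, 1); (2, 5, 3)
w1 = Bv₀ = ((-2)·4 + 3·2 + 0·2; 7·4 + 2·2 + 1·2; 2·4 + 5·2 + 3·2) = (-2, 34, 24)
w2 = Bw1 = ((-2)·(-2) + 3·34 + 0·24; 7·(-2) + 2·34 + 1·24; 2·(-2) + 5·34 + 3·24) = (106, 78, 238)
Bw2 = (22, 1136, 1316)
w2·Bw2 = 404148; w2·w2 = 73964; μ ≈ 404148/73964 = 5.464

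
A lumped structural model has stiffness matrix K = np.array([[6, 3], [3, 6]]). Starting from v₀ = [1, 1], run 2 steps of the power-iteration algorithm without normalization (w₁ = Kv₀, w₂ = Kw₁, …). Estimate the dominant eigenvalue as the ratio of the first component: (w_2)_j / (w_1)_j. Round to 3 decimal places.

w1 = Kv₀ = (9, 9)
w2 = Kw1 = (81, 81)
Ratio at component: 81 / 9 = 9.000

9.000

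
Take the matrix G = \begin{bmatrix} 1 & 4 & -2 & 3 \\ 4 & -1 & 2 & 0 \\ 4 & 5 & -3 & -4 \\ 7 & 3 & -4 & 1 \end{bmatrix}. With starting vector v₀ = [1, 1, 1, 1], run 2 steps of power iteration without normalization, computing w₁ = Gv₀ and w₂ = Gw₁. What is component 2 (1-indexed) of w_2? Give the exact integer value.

23

w1 = Gv₀ = (1·1 + 4·1 + (-2)·1 + 3·1; 4·1 + (-1)·1 + 2·1 + 0·1; 4·1 + 5·1 + (-3)·1 + (-4)·1; 7·1 + 3·1 + (-4)·1 + 1·1) = (6, 5, 2, 7)
w2 = Gw1 = (1·6 + 4·5 + (-2)·2 + 3·7; 4·6 + (-1)·5 + 2·2 + 0·7; 4·6 + 5·5 + (-3)·2 + (-4)·7; 7·6 + 3·5 + (-4)·2 + 1·7) = (43, 23, 15, 56)
The requested component of w2 is 23.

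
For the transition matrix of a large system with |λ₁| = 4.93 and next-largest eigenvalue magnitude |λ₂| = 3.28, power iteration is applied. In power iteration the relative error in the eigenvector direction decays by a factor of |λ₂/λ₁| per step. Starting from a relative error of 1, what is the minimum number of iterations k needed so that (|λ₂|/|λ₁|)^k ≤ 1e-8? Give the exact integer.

|λ₂/λ₁| = 3.28/4.93 = 0.66531
Need k ≥ ln(1e-8) / ln(0.66531) = -18.4207 / -0.4075 ≈ 45.205
Smallest integer k satisfying the bound: 46

46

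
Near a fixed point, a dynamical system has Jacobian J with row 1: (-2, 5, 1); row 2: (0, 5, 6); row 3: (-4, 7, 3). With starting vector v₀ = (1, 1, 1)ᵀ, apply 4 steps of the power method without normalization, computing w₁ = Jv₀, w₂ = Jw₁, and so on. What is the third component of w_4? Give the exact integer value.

6777

w1 = Jv₀ = ((-2)·1 + 5·1 + 1·1; 0·1 + 5·1 + 6·1; (-4)·1 + 7·1 + 3·1) = (4, 11, 6)
w2 = Jw1 = ((-2)·4 + 5·11 + 1·6; 0·4 + 5·11 + 6·6; (-4)·4 + 7·11 + 3·6) = (53, 91, 79)
w3 = Jw2 = (428, 929, 662)
w4 = Jw3 = (4451, 8617, 6777)
The requested component of w4 is 6777.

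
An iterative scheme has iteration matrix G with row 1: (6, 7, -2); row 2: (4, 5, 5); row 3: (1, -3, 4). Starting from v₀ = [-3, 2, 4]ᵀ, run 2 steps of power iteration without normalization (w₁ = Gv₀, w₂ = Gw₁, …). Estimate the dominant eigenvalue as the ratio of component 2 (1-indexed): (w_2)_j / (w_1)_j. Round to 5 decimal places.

w1 = Gv₀ = (-12, 18, 7)
w2 = Gw1 = (40, 77, -38)
Ratio at component: 77 / 18 = 4.27778

λ ≈ 4.27778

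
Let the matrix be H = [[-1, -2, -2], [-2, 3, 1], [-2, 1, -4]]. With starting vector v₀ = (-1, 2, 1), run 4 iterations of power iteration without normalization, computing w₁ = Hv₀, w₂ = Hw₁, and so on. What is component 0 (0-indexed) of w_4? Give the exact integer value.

w1 = Hv₀ = (-5, 9, 0)
w2 = Hw1 = (-13, 37, 19)
w3 = Hw2 = (-99, 156, -13)
w4 = Hw3 = (-187, 653, 406)
The requested component of w4 is -187.

-187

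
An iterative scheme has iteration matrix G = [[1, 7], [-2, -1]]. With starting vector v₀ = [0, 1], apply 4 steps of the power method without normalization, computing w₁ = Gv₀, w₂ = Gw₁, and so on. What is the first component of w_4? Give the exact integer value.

w1 = Gv₀ = (1·0 + 7·1; (-2)·0 + (-1)·1) = (7, -1)
w2 = Gw1 = (1·7 + 7·(-1); (-2)·7 + (-1)·(-1)) = (0, -13)
w3 = Gw2 = (-91, 13)
w4 = Gw3 = (0, 169)
The requested component of w4 is 0.

0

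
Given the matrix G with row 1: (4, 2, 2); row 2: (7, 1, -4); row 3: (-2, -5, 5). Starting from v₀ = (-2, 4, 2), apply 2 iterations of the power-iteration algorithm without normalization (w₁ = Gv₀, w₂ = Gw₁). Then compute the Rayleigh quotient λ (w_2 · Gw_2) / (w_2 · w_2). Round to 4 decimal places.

w1 = Gv₀ = (4, -18, -6)
w2 = Gw1 = (-32, 34, 52)
Gw2 = (44, -398, 154)
w2·Gw2 = (-32)·44 + 34·(-398) + 52·154 = -6932; w2·w2 = (-32)·(-32) + 34·34 + 52·52 = 4884
λ ≈ -6932/4884 = -1.4193

λ ≈ -1.4193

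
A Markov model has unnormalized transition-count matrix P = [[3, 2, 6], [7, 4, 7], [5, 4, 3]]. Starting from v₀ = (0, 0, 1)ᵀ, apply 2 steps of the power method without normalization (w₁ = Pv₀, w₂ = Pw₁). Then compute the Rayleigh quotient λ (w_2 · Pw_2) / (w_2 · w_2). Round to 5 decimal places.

13.02934

w1 = Pv₀ = (6, 7, 3)
w2 = Pw1 = (50, 91, 67)
Pw2 = (734, 1183, 815)
w2·Pw2 = 50·734 + 91·1183 + 67·815 = 198958; w2·w2 = 50·50 + 91·91 + 67·67 = 15270
λ ≈ 198958/15270 = 13.02934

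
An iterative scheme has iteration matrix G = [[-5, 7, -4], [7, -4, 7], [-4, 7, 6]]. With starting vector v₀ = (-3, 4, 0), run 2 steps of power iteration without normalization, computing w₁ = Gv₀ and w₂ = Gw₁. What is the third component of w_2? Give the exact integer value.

w1 = Gv₀ = (43, -37, 40)
w2 = Gw1 = (-634, 729, -191)
The requested component of w2 is -191.

-191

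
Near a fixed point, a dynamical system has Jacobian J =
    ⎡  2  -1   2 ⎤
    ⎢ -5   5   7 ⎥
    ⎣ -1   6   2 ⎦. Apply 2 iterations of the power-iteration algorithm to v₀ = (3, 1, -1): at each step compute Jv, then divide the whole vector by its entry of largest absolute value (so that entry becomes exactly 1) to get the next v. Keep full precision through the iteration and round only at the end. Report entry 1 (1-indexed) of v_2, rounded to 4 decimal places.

Jv0 = (3.00000, -17.00000, 1.00000); divide by -17.00000 → v1 = (-0.17647, 1.00000, -0.05882)
Jv1 = (-1.47059, 5.47059, 6.05882); divide by 6.05882 → v2 = (-0.24272, 0.90291, 1.00000)
Requested entry of v2: 25/-103 = -0.2427

-0.2427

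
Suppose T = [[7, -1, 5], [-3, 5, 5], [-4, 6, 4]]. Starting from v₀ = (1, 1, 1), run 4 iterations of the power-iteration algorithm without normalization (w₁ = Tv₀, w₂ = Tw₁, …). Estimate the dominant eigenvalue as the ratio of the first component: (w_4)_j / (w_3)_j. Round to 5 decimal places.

w1 = Tv₀ = (11, 7, 6)
w2 = Tw1 = (100, 32, 22)
w3 = Tw2 = (778, -30, -120)
w4 = Tw3 = (4876, -3084, -3772)
Ratio at component: 4876 / 778 = 6.26735

6.26735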